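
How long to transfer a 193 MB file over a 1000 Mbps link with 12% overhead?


Effective throughput = 1000 * (1 - 12/100) = 880 Mbps
File size in Mb = 193 * 8 = 1544 Mb
Time = 1544 / 880
Time = 1.7545 seconds


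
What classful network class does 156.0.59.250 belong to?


First octet: 156
Binary: 10011100
10xxxxxx -> Class B (128-191)
Class B, default mask 255.255.0.0 (/16)


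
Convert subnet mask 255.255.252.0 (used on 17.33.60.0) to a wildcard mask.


Subnet mask: 255.255.252.0
Wildcard = 255.255.255.255 - subnet mask
255 - 255 = 0
255 - 255 = 0
255 - 252 = 3
255 - 0 = 255
Wildcard: 0.0.3.255


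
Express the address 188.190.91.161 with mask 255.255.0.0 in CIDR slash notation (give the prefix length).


Binary: 11111111.11111111.00000000.00000000
Count leading 1s
Prefix: /16


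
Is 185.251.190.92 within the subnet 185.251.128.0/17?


Subnet network: 185.251.128.0
Test IP AND mask: 185.251.128.0
Yes, 185.251.190.92 is in 185.251.128.0/17


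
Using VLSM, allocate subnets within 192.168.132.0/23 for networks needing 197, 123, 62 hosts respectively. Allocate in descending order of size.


197 hosts -> /24 (254 usable): 192.168.132.0/24
123 hosts -> /25 (126 usable): 192.168.133.0/25
62 hosts -> /26 (62 usable): 192.168.133.128/26
Allocation: 192.168.132.0/24 (197 hosts, 254 usable); 192.168.133.0/25 (123 hosts, 126 usable); 192.168.133.128/26 (62 hosts, 62 usable)


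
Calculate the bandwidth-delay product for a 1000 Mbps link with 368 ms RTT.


BDP = bandwidth * RTT
= 1000 Mbps * 368 ms
= 1000 * 1e6 * 368 / 1000 bits
= 368000000 bits
= 46000000 bytes
= 44921.875 KB
BDP = 368000000 bits (46000000 bytes)


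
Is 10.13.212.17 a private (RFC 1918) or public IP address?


RFC 1918 private ranges:
  10.0.0.0/8 (10.0.0.0 - 10.255.255.255)
  172.16.0.0/12 (172.16.0.0 - 172.31.255.255)
  192.168.0.0/16 (192.168.0.0 - 192.168.255.255)
Private (in 10.0.0.0/8)


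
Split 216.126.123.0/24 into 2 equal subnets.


New prefix = 24 + 1 = 25
Each subnet has 128 addresses
  216.126.123.0/25
  216.126.123.128/25
Subnets: 216.126.123.0/25, 216.126.123.128/25


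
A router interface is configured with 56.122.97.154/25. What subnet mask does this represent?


/25 means 25 network bits, 7 host bits
Binary: 11111111111111111111111110000000
Mask: 255.255.255.128


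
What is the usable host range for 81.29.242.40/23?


Network: 81.29.242.0
Broadcast: 81.29.243.255
First usable = network + 1
Last usable = broadcast - 1
Range: 81.29.242.1 to 81.29.243.254


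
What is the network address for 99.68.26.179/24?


IP:   01100011.01000100.00011010.10110011
Mask: 11111111.11111111.11111111.00000000
AND operation:
Net:  01100011.01000100.00011010.00000000
Network: 99.68.26.0/24


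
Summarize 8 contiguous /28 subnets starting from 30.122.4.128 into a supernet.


Original prefix: /28
Number of subnets: 8 = 2^3
New prefix = 28 - 3 = 25
Supernet: 30.122.4.128/25


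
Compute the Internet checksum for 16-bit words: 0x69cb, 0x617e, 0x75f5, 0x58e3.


Sum all words (with carry folding):
+ 0x69cb = 0x69cb
+ 0x617e = 0xcb49
+ 0x75f5 = 0x413f
+ 0x58e3 = 0x9a22
One's complement: ~0x9a22
Checksum = 0x65dd


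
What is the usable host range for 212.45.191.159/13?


Network: 212.40.0.0
Broadcast: 212.47.255.255
First usable = network + 1
Last usable = broadcast - 1
Range: 212.40.0.1 to 212.47.255.254


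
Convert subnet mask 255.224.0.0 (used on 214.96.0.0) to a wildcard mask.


Subnet mask: 255.224.0.0
Wildcard = 255.255.255.255 - subnet mask
255 - 255 = 0
255 - 224 = 31
255 - 0 = 255
255 - 0 = 255
Wildcard: 0.31.255.255


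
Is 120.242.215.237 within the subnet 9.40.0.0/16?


Subnet network: 9.40.0.0
Test IP AND mask: 120.242.0.0
No, 120.242.215.237 is not in 9.40.0.0/16


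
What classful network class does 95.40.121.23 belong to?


First octet: 95
Binary: 01011111
0xxxxxxx -> Class A (1-126)
Class A, default mask 255.0.0.0 (/8)


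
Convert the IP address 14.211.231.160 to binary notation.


14 = 00001110
211 = 11010011
231 = 11100111
160 = 10100000
Binary: 00001110.11010011.11100111.10100000


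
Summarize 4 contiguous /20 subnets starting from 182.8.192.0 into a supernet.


Original prefix: /20
Number of subnets: 4 = 2^2
New prefix = 20 - 2 = 18
Supernet: 182.8.192.0/18


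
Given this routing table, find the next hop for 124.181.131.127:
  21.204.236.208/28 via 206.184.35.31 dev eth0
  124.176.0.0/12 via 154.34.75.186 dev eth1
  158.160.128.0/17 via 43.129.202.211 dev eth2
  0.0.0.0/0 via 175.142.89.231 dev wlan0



Longest prefix match for 124.181.131.127:
  /28 21.204.236.208: no
  /12 124.176.0.0: MATCH
  /17 158.160.128.0: no
  /0 0.0.0.0: MATCH
Selected: next-hop 154.34.75.186 via eth1 (matched /12)


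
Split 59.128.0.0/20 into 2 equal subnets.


New prefix = 20 + 1 = 21
Each subnet has 2048 addresses
  59.128.0.0/21
  59.128.8.0/21
Subnets: 59.128.0.0/21, 59.128.8.0/21


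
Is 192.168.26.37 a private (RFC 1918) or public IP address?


RFC 1918 private ranges:
  10.0.0.0/8 (10.0.0.0 - 10.255.255.255)
  172.16.0.0/12 (172.16.0.0 - 172.31.255.255)
  192.168.0.0/16 (192.168.0.0 - 192.168.255.255)
Private (in 192.168.0.0/16)


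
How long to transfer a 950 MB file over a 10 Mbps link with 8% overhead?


Effective throughput = 10 * (1 - 8/100) = 9.2 Mbps
File size in Mb = 950 * 8 = 7600 Mb
Time = 7600 / 9.2
Time = 826.087 seconds


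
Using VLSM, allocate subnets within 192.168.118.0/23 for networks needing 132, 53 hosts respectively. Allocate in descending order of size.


132 hosts -> /24 (254 usable): 192.168.118.0/24
53 hosts -> /26 (62 usable): 192.168.119.0/26
Allocation: 192.168.118.0/24 (132 hosts, 254 usable); 192.168.119.0/26 (53 hosts, 62 usable)


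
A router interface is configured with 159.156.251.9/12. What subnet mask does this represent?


/12 means 12 network bits, 20 host bits
Binary: 11111111111100000000000000000000
Mask: 255.240.0.0


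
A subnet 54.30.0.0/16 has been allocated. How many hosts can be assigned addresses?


Host bits = 32 - 16 = 16
Total addresses = 2^16 = 65536
Usable = total - 2 (network and broadcast)
Usable hosts: 65534


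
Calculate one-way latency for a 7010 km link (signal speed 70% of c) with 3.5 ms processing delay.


Speed = 0.7 * 3e5 km/s = 210000 km/s
Propagation delay = 7010 / 210000 = 0.0334 s = 33.381 ms
Processing delay = 3.5 ms
Total one-way latency = 36.881 ms


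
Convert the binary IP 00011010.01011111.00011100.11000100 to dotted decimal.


00011010 = 26
01011111 = 95
00011100 = 28
11000100 = 196
IP: 26.95.28.196


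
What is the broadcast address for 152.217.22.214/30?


Network: 152.217.22.212/30
Host bits = 2
Set all host bits to 1:
Broadcast: 152.217.22.215


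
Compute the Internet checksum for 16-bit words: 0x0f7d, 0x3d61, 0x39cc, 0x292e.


Sum all words (with carry folding):
+ 0x0f7d = 0x0f7d
+ 0x3d61 = 0x4cde
+ 0x39cc = 0x86aa
+ 0x292e = 0xafd8
One's complement: ~0xafd8
Checksum = 0x5027


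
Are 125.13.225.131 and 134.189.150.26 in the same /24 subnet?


Mask: 255.255.255.0
125.13.225.131 AND mask = 125.13.225.0
134.189.150.26 AND mask = 134.189.150.0
No, different subnets (125.13.225.0 vs 134.189.150.0)


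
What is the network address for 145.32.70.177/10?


IP:   10010001.00100000.01000110.10110001
Mask: 11111111.11000000.00000000.00000000
AND operation:
Net:  10010001.00000000.00000000.00000000
Network: 145.0.0.0/10


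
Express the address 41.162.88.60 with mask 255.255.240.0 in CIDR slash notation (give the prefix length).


Binary: 11111111.11111111.11110000.00000000
Count leading 1s
Prefix: /20


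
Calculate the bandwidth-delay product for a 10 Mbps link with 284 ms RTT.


BDP = bandwidth * RTT
= 10 Mbps * 284 ms
= 10 * 1e6 * 284 / 1000 bits
= 2840000 bits
= 355000 bytes
= 346.6797 KB
BDP = 2840000 bits (355000 bytes)


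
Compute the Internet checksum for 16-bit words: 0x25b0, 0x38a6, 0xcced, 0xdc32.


Sum all words (with carry folding):
+ 0x25b0 = 0x25b0
+ 0x38a6 = 0x5e56
+ 0xcced = 0x2b44
+ 0xdc32 = 0x0777
One's complement: ~0x0777
Checksum = 0xf888


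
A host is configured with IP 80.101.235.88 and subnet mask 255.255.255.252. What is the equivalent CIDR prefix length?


Binary: 11111111.11111111.11111111.11111100
Count leading 1s
Prefix: /30


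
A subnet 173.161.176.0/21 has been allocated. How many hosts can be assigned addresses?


Host bits = 32 - 21 = 11
Total addresses = 2^11 = 2048
Usable = total - 2 (network and broadcast)
Usable hosts: 2046


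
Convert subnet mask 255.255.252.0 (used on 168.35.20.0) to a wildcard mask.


Subnet mask: 255.255.252.0
Wildcard = 255.255.255.255 - subnet mask
255 - 255 = 0
255 - 255 = 0
255 - 252 = 3
255 - 0 = 255
Wildcard: 0.0.3.255


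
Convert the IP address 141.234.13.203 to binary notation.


141 = 10001101
234 = 11101010
13 = 00001101
203 = 11001011
Binary: 10001101.11101010.00001101.11001011


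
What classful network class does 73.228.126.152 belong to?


First octet: 73
Binary: 01001001
0xxxxxxx -> Class A (1-126)
Class A, default mask 255.0.0.0 (/8)


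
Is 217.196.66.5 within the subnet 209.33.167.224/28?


Subnet network: 209.33.167.224
Test IP AND mask: 217.196.66.0
No, 217.196.66.5 is not in 209.33.167.224/28


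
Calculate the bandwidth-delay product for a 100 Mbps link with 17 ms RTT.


BDP = bandwidth * RTT
= 100 Mbps * 17 ms
= 100 * 1e6 * 17 / 1000 bits
= 1700000 bits
= 212500 bytes
= 207.5195 KB
BDP = 1700000 bits (212500 bytes)


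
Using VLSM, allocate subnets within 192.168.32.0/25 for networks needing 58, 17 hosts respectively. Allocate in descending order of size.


58 hosts -> /26 (62 usable): 192.168.32.0/26
17 hosts -> /27 (30 usable): 192.168.32.64/27
Allocation: 192.168.32.0/26 (58 hosts, 62 usable); 192.168.32.64/27 (17 hosts, 30 usable)


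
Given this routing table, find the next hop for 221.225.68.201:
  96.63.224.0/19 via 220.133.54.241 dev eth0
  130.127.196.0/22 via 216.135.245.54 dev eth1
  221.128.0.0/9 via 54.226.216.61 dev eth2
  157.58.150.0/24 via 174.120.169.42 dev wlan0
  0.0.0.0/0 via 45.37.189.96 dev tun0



Longest prefix match for 221.225.68.201:
  /19 96.63.224.0: no
  /22 130.127.196.0: no
  /9 221.128.0.0: MATCH
  /24 157.58.150.0: no
  /0 0.0.0.0: MATCH
Selected: next-hop 54.226.216.61 via eth2 (matched /9)


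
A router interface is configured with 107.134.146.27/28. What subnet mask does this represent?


/28 means 28 network bits, 4 host bits
Binary: 11111111111111111111111111110000
Mask: 255.255.255.240


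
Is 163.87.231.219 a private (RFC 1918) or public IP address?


RFC 1918 private ranges:
  10.0.0.0/8 (10.0.0.0 - 10.255.255.255)
  172.16.0.0/12 (172.16.0.0 - 172.31.255.255)
  192.168.0.0/16 (192.168.0.0 - 192.168.255.255)
Public (not in any RFC 1918 range)


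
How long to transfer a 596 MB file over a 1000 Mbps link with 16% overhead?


Effective throughput = 1000 * (1 - 16/100) = 840 Mbps
File size in Mb = 596 * 8 = 4768 Mb
Time = 4768 / 840
Time = 5.6762 seconds


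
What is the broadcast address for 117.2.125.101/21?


Network: 117.2.120.0/21
Host bits = 11
Set all host bits to 1:
Broadcast: 117.2.127.255


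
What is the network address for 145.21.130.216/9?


IP:   10010001.00010101.10000010.11011000
Mask: 11111111.10000000.00000000.00000000
AND operation:
Net:  10010001.00000000.00000000.00000000
Network: 145.0.0.0/9


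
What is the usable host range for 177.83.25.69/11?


Network: 177.64.0.0
Broadcast: 177.95.255.255
First usable = network + 1
Last usable = broadcast - 1
Range: 177.64.0.1 to 177.95.255.254


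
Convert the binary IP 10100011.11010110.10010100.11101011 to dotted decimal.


10100011 = 163
11010110 = 214
10010100 = 148
11101011 = 235
IP: 163.214.148.235


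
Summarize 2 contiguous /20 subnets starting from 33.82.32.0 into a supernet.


Original prefix: /20
Number of subnets: 2 = 2^1
New prefix = 20 - 1 = 19
Supernet: 33.82.32.0/19


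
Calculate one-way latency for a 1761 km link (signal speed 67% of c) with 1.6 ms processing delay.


Speed = 0.67 * 3e5 km/s = 201000 km/s
Propagation delay = 1761 / 201000 = 0.0088 s = 8.7612 ms
Processing delay = 1.6 ms
Total one-way latency = 10.3612 ms


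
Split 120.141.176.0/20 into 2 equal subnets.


New prefix = 20 + 1 = 21
Each subnet has 2048 addresses
  120.141.176.0/21
  120.141.184.0/21
Subnets: 120.141.176.0/21, 120.141.184.0/21


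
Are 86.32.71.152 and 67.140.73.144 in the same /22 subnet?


Mask: 255.255.252.0
86.32.71.152 AND mask = 86.32.68.0
67.140.73.144 AND mask = 67.140.72.0
No, different subnets (86.32.68.0 vs 67.140.72.0)


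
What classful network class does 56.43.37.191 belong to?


First octet: 56
Binary: 00111000
0xxxxxxx -> Class A (1-126)
Class A, default mask 255.0.0.0 (/8)


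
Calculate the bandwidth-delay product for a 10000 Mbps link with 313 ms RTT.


BDP = bandwidth * RTT
= 10000 Mbps * 313 ms
= 10000 * 1e6 * 313 / 1000 bits
= 3130000000 bits
= 391250000 bytes
= 382080.0781 KB
BDP = 3130000000 bits (391250000 bytes)


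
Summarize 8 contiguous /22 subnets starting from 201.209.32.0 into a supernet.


Original prefix: /22
Number of subnets: 8 = 2^3
New prefix = 22 - 3 = 19
Supernet: 201.209.32.0/19


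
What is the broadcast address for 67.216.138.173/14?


Network: 67.216.0.0/14
Host bits = 18
Set all host bits to 1:
Broadcast: 67.219.255.255


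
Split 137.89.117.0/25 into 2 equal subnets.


New prefix = 25 + 1 = 26
Each subnet has 64 addresses
  137.89.117.0/26
  137.89.117.64/26
Subnets: 137.89.117.0/26, 137.89.117.64/26


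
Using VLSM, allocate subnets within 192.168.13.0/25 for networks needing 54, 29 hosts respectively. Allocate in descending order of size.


54 hosts -> /26 (62 usable): 192.168.13.0/26
29 hosts -> /27 (30 usable): 192.168.13.64/27
Allocation: 192.168.13.0/26 (54 hosts, 62 usable); 192.168.13.64/27 (29 hosts, 30 usable)


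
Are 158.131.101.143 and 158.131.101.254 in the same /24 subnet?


Mask: 255.255.255.0
158.131.101.143 AND mask = 158.131.101.0
158.131.101.254 AND mask = 158.131.101.0
Yes, same subnet (158.131.101.0)


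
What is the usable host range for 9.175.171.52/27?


Network: 9.175.171.32
Broadcast: 9.175.171.63
First usable = network + 1
Last usable = broadcast - 1
Range: 9.175.171.33 to 9.175.171.62


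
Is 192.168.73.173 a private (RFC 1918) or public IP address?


RFC 1918 private ranges:
  10.0.0.0/8 (10.0.0.0 - 10.255.255.255)
  172.16.0.0/12 (172.16.0.0 - 172.31.255.255)
  192.168.0.0/16 (192.168.0.0 - 192.168.255.255)
Private (in 192.168.0.0/16)


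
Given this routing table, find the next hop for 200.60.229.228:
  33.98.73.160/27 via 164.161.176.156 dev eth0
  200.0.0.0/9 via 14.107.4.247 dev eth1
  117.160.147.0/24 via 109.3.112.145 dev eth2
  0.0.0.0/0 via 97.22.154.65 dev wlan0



Longest prefix match for 200.60.229.228:
  /27 33.98.73.160: no
  /9 200.0.0.0: MATCH
  /24 117.160.147.0: no
  /0 0.0.0.0: MATCH
Selected: next-hop 14.107.4.247 via eth1 (matched /9)


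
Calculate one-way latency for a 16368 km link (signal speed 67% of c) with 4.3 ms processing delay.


Speed = 0.67 * 3e5 km/s = 201000 km/s
Propagation delay = 16368 / 201000 = 0.0814 s = 81.4328 ms
Processing delay = 4.3 ms
Total one-way latency = 85.7328 ms


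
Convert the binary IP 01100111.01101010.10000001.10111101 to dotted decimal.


01100111 = 103
01101010 = 106
10000001 = 129
10111101 = 189
IP: 103.106.129.189


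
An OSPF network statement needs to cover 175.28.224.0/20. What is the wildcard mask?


Subnet mask: 255.255.240.0
Wildcard = 255.255.255.255 - subnet mask
255 - 255 = 0
255 - 255 = 0
255 - 240 = 15
255 - 0 = 255
Wildcard: 0.0.15.255


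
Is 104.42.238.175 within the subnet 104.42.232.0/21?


Subnet network: 104.42.232.0
Test IP AND mask: 104.42.232.0
Yes, 104.42.238.175 is in 104.42.232.0/21


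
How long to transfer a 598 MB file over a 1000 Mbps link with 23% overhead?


Effective throughput = 1000 * (1 - 23/100) = 770 Mbps
File size in Mb = 598 * 8 = 4784 Mb
Time = 4784 / 770
Time = 6.213 seconds


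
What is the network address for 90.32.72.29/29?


IP:   01011010.00100000.01001000.00011101
Mask: 11111111.11111111.11111111.11111000
AND operation:
Net:  01011010.00100000.01001000.00011000
Network: 90.32.72.24/29


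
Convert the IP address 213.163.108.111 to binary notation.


213 = 11010101
163 = 10100011
108 = 01101100
111 = 01101111
Binary: 11010101.10100011.01101100.01101111


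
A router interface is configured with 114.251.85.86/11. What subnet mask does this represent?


/11 means 11 network bits, 21 host bits
Binary: 11111111111000000000000000000000
Mask: 255.224.0.0


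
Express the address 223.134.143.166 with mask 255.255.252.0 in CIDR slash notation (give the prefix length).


Binary: 11111111.11111111.11111100.00000000
Count leading 1s
Prefix: /22


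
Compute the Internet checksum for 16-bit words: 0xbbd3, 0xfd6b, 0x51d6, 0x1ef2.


Sum all words (with carry folding):
+ 0xbbd3 = 0xbbd3
+ 0xfd6b = 0xb93f
+ 0x51d6 = 0x0b16
+ 0x1ef2 = 0x2a08
One's complement: ~0x2a08
Checksum = 0xd5f7


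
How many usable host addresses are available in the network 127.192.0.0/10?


Host bits = 32 - 10 = 22
Total addresses = 2^22 = 4194304
Usable = total - 2 (network and broadcast)
Usable hosts: 4194302


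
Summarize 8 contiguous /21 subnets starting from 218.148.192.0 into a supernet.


Original prefix: /21
Number of subnets: 8 = 2^3
New prefix = 21 - 3 = 18
Supernet: 218.148.192.0/18


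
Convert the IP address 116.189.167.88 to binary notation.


116 = 01110100
189 = 10111101
167 = 10100111
88 = 01011000
Binary: 01110100.10111101.10100111.01011000


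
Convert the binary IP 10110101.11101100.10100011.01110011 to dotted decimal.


10110101 = 181
11101100 = 236
10100011 = 163
01110011 = 115
IP: 181.236.163.115


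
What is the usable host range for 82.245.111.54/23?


Network: 82.245.110.0
Broadcast: 82.245.111.255
First usable = network + 1
Last usable = broadcast - 1
Range: 82.245.110.1 to 82.245.111.254


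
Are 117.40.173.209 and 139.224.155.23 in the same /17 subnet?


Mask: 255.255.128.0
117.40.173.209 AND mask = 117.40.128.0
139.224.155.23 AND mask = 139.224.128.0
No, different subnets (117.40.128.0 vs 139.224.128.0)


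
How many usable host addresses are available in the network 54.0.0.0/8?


Host bits = 32 - 8 = 24
Total addresses = 2^24 = 16777216
Usable = total - 2 (network and broadcast)
Usable hosts: 16777214


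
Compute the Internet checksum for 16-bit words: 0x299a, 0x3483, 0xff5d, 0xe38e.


Sum all words (with carry folding):
+ 0x299a = 0x299a
+ 0x3483 = 0x5e1d
+ 0xff5d = 0x5d7b
+ 0xe38e = 0x410a
One's complement: ~0x410a
Checksum = 0xbef5


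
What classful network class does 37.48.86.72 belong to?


First octet: 37
Binary: 00100101
0xxxxxxx -> Class A (1-126)
Class A, default mask 255.0.0.0 (/8)


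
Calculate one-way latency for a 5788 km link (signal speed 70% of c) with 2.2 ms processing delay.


Speed = 0.7 * 3e5 km/s = 210000 km/s
Propagation delay = 5788 / 210000 = 0.0276 s = 27.5619 ms
Processing delay = 2.2 ms
Total one-way latency = 29.7619 ms


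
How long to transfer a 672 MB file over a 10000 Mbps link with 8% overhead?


Effective throughput = 10000 * (1 - 8/100) = 9200 Mbps
File size in Mb = 672 * 8 = 5376 Mb
Time = 5376 / 9200
Time = 0.5843 seconds


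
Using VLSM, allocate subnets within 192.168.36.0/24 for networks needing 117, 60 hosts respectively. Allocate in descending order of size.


117 hosts -> /25 (126 usable): 192.168.36.0/25
60 hosts -> /26 (62 usable): 192.168.36.128/26
Allocation: 192.168.36.0/25 (117 hosts, 126 usable); 192.168.36.128/26 (60 hosts, 62 usable)


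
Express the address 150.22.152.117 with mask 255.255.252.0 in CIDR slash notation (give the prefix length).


Binary: 11111111.11111111.11111100.00000000
Count leading 1s
Prefix: /22


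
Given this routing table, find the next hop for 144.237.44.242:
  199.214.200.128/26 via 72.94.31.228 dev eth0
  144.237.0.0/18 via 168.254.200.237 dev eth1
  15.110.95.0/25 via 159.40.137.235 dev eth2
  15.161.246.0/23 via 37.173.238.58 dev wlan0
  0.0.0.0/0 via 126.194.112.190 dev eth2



Longest prefix match for 144.237.44.242:
  /26 199.214.200.128: no
  /18 144.237.0.0: MATCH
  /25 15.110.95.0: no
  /23 15.161.246.0: no
  /0 0.0.0.0: MATCH
Selected: next-hop 168.254.200.237 via eth1 (matched /18)


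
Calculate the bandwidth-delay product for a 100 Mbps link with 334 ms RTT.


BDP = bandwidth * RTT
= 100 Mbps * 334 ms
= 100 * 1e6 * 334 / 1000 bits
= 33400000 bits
= 4175000 bytes
= 4077.1484 KB
BDP = 33400000 bits (4175000 bytes)


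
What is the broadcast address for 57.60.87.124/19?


Network: 57.60.64.0/19
Host bits = 13
Set all host bits to 1:
Broadcast: 57.60.95.255


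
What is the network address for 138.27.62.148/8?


IP:   10001010.00011011.00111110.10010100
Mask: 11111111.00000000.00000000.00000000
AND operation:
Net:  10001010.00000000.00000000.00000000
Network: 138.0.0.0/8


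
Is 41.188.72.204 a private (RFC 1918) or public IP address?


RFC 1918 private ranges:
  10.0.0.0/8 (10.0.0.0 - 10.255.255.255)
  172.16.0.0/12 (172.16.0.0 - 172.31.255.255)
  192.168.0.0/16 (192.168.0.0 - 192.168.255.255)
Public (not in any RFC 1918 range)


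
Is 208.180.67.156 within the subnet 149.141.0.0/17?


Subnet network: 149.141.0.0
Test IP AND mask: 208.180.0.0
No, 208.180.67.156 is not in 149.141.0.0/17


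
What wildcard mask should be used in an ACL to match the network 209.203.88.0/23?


Subnet mask: 255.255.254.0
Wildcard = 255.255.255.255 - subnet mask
255 - 255 = 0
255 - 255 = 0
255 - 254 = 1
255 - 0 = 255
Wildcard: 0.0.1.255


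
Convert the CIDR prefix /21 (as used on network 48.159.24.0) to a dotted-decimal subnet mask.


/21 means 21 network bits, 11 host bits
Binary: 11111111111111111111100000000000
Mask: 255.255.248.0


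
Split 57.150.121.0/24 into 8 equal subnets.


New prefix = 24 + 3 = 27
Each subnet has 32 addresses
  57.150.121.0/27
  57.150.121.32/27
  57.150.121.64/27
  57.150.121.96/27
  57.150.121.128/27
  57.150.121.160/27
  57.150.121.192/27
  57.150.121.224/27
Subnets: 57.150.121.0/27, 57.150.121.32/27, 57.150.121.64/27, 57.150.121.96/27, 57.150.121.128/27, 57.150.121.160/27, 57.150.121.192/27, 57.150.121.224/27


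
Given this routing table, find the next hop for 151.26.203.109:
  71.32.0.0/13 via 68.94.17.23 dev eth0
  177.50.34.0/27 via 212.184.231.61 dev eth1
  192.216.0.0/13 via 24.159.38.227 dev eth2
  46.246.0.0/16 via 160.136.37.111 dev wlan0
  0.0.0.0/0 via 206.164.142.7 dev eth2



Longest prefix match for 151.26.203.109:
  /13 71.32.0.0: no
  /27 177.50.34.0: no
  /13 192.216.0.0: no
  /16 46.246.0.0: no
  /0 0.0.0.0: MATCH
Selected: next-hop 206.164.142.7 via eth2 (matched /0)


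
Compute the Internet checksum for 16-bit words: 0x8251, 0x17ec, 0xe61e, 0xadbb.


Sum all words (with carry folding):
+ 0x8251 = 0x8251
+ 0x17ec = 0x9a3d
+ 0xe61e = 0x805c
+ 0xadbb = 0x2e18
One's complement: ~0x2e18
Checksum = 0xd1e7


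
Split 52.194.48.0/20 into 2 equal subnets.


New prefix = 20 + 1 = 21
Each subnet has 2048 addresses
  52.194.48.0/21
  52.194.56.0/21
Subnets: 52.194.48.0/21, 52.194.56.0/21


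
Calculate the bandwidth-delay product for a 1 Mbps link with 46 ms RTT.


BDP = bandwidth * RTT
= 1 Mbps * 46 ms
= 1 * 1e6 * 46 / 1000 bits
= 46000 bits
= 5750 bytes
= 5.6152 KB
BDP = 46000 bits (5750 bytes)


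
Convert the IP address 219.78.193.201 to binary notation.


219 = 11011011
78 = 01001110
193 = 11000001
201 = 11001001
Binary: 11011011.01001110.11000001.11001001


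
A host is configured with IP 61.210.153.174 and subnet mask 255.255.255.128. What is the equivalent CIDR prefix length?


Binary: 11111111.11111111.11111111.10000000
Count leading 1s
Prefix: /25


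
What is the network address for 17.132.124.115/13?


IP:   00010001.10000100.01111100.01110011
Mask: 11111111.11111000.00000000.00000000
AND operation:
Net:  00010001.10000000.00000000.00000000
Network: 17.128.0.0/13


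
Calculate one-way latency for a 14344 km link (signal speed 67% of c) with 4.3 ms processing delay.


Speed = 0.67 * 3e5 km/s = 201000 km/s
Propagation delay = 14344 / 201000 = 0.0714 s = 71.3632 ms
Processing delay = 4.3 ms
Total one-way latency = 75.6632 ms


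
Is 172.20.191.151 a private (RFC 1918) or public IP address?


RFC 1918 private ranges:
  10.0.0.0/8 (10.0.0.0 - 10.255.255.255)
  172.16.0.0/12 (172.16.0.0 - 172.31.255.255)
  192.168.0.0/16 (192.168.0.0 - 192.168.255.255)
Private (in 172.16.0.0/12)


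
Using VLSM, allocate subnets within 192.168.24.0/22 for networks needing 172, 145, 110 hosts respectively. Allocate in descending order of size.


172 hosts -> /24 (254 usable): 192.168.24.0/24
145 hosts -> /24 (254 usable): 192.168.25.0/24
110 hosts -> /25 (126 usable): 192.168.26.0/25
Allocation: 192.168.24.0/24 (172 hosts, 254 usable); 192.168.25.0/24 (145 hosts, 254 usable); 192.168.26.0/25 (110 hosts, 126 usable)


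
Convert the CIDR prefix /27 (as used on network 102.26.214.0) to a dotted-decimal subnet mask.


/27 means 27 network bits, 5 host bits
Binary: 11111111111111111111111111100000
Mask: 255.255.255.224


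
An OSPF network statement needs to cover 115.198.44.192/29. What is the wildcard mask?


Subnet mask: 255.255.255.248
Wildcard = 255.255.255.255 - subnet mask
255 - 255 = 0
255 - 255 = 0
255 - 255 = 0
255 - 248 = 7
Wildcard: 0.0.0.7


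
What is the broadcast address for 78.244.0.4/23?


Network: 78.244.0.0/23
Host bits = 9
Set all host bits to 1:
Broadcast: 78.244.1.255


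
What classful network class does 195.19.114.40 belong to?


First octet: 195
Binary: 11000011
110xxxxx -> Class C (192-223)
Class C, default mask 255.255.255.0 (/24)


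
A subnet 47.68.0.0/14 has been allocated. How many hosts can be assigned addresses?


Host bits = 32 - 14 = 18
Total addresses = 2^18 = 262144
Usable = total - 2 (network and broadcast)
Usable hosts: 262142


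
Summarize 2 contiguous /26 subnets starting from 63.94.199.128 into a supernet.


Original prefix: /26
Number of subnets: 2 = 2^1
New prefix = 26 - 1 = 25
Supernet: 63.94.199.128/25


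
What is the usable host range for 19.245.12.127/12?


Network: 19.240.0.0
Broadcast: 19.255.255.255
First usable = network + 1
Last usable = broadcast - 1
Range: 19.240.0.1 to 19.255.255.254


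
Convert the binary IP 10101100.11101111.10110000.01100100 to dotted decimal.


10101100 = 172
11101111 = 239
10110000 = 176
01100100 = 100
IP: 172.239.176.100


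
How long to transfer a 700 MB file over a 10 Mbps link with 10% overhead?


Effective throughput = 10 * (1 - 10/100) = 9 Mbps
File size in Mb = 700 * 8 = 5600 Mb
Time = 5600 / 9
Time = 622.2222 seconds


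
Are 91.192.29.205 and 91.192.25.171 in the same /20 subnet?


Mask: 255.255.240.0
91.192.29.205 AND mask = 91.192.16.0
91.192.25.171 AND mask = 91.192.16.0
Yes, same subnet (91.192.16.0)


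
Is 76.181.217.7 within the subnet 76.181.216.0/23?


Subnet network: 76.181.216.0
Test IP AND mask: 76.181.216.0
Yes, 76.181.217.7 is in 76.181.216.0/23


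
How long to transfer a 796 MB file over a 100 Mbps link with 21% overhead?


Effective throughput = 100 * (1 - 21/100) = 79 Mbps
File size in Mb = 796 * 8 = 6368 Mb
Time = 6368 / 79
Time = 80.6076 seconds


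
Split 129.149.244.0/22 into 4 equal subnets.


New prefix = 22 + 2 = 24
Each subnet has 256 addresses
  129.149.244.0/24
  129.149.245.0/24
  129.149.246.0/24
  129.149.247.0/24
Subnets: 129.149.244.0/24, 129.149.245.0/24, 129.149.246.0/24, 129.149.247.0/24


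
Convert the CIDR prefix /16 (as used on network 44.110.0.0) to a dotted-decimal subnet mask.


/16 means 16 network bits, 16 host bits
Binary: 11111111111111110000000000000000
Mask: 255.255.0.0


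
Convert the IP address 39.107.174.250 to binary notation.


39 = 00100111
107 = 01101011
174 = 10101110
250 = 11111010
Binary: 00100111.01101011.10101110.11111010


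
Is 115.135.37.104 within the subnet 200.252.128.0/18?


Subnet network: 200.252.128.0
Test IP AND mask: 115.135.0.0
No, 115.135.37.104 is not in 200.252.128.0/18


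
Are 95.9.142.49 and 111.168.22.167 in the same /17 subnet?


Mask: 255.255.128.0
95.9.142.49 AND mask = 95.9.128.0
111.168.22.167 AND mask = 111.168.0.0
No, different subnets (95.9.128.0 vs 111.168.0.0)


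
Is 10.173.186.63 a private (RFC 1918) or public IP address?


RFC 1918 private ranges:
  10.0.0.0/8 (10.0.0.0 - 10.255.255.255)
  172.16.0.0/12 (172.16.0.0 - 172.31.255.255)
  192.168.0.0/16 (192.168.0.0 - 192.168.255.255)
Private (in 10.0.0.0/8)


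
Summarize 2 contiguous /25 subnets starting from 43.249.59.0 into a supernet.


Original prefix: /25
Number of subnets: 2 = 2^1
New prefix = 25 - 1 = 24
Supernet: 43.249.59.0/24


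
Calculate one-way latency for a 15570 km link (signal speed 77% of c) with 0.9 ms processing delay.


Speed = 0.77 * 3e5 km/s = 231000 km/s
Propagation delay = 15570 / 231000 = 0.0674 s = 67.4026 ms
Processing delay = 0.9 ms
Total one-way latency = 68.3026 ms


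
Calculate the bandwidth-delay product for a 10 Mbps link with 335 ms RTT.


BDP = bandwidth * RTT
= 10 Mbps * 335 ms
= 10 * 1e6 * 335 / 1000 bits
= 3350000 bits
= 418750 bytes
= 408.9355 KB
BDP = 3350000 bits (418750 bytes)


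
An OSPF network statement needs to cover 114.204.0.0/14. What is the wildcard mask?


Subnet mask: 255.252.0.0
Wildcard = 255.255.255.255 - subnet mask
255 - 255 = 0
255 - 252 = 3
255 - 0 = 255
255 - 0 = 255
Wildcard: 0.3.255.255


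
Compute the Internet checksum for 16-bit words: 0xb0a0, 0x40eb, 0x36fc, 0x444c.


Sum all words (with carry folding):
+ 0xb0a0 = 0xb0a0
+ 0x40eb = 0xf18b
+ 0x36fc = 0x2888
+ 0x444c = 0x6cd4
One's complement: ~0x6cd4
Checksum = 0x932b


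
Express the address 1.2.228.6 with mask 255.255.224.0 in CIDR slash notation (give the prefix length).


Binary: 11111111.11111111.11100000.00000000
Count leading 1s
Prefix: /19


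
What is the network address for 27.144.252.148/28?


IP:   00011011.10010000.11111100.10010100
Mask: 11111111.11111111.11111111.11110000
AND operation:
Net:  00011011.10010000.11111100.10010000
Network: 27.144.252.144/28


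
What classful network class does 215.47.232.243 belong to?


First octet: 215
Binary: 11010111
110xxxxx -> Class C (192-223)
Class C, default mask 255.255.255.0 (/24)


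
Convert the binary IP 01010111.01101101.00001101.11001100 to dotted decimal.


01010111 = 87
01101101 = 109
00001101 = 13
11001100 = 204
IP: 87.109.13.204


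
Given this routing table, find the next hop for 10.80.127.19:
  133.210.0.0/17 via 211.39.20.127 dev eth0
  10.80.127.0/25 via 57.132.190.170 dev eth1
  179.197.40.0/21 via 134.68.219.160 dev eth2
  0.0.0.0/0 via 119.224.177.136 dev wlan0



Longest prefix match for 10.80.127.19:
  /17 133.210.0.0: no
  /25 10.80.127.0: MATCH
  /21 179.197.40.0: no
  /0 0.0.0.0: MATCH
Selected: next-hop 57.132.190.170 via eth1 (matched /25)


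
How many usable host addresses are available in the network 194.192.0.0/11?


Host bits = 32 - 11 = 21
Total addresses = 2^21 = 2097152
Usable = total - 2 (network and broadcast)
Usable hosts: 2097150


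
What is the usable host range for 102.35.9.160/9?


Network: 102.0.0.0
Broadcast: 102.127.255.255
First usable = network + 1
Last usable = broadcast - 1
Range: 102.0.0.1 to 102.127.255.254


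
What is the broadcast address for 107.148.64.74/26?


Network: 107.148.64.64/26
Host bits = 6
Set all host bits to 1:
Broadcast: 107.148.64.127


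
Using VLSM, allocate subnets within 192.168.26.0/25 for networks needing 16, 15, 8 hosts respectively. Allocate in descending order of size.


16 hosts -> /27 (30 usable): 192.168.26.0/27
15 hosts -> /27 (30 usable): 192.168.26.32/27
8 hosts -> /28 (14 usable): 192.168.26.64/28
Allocation: 192.168.26.0/27 (16 hosts, 30 usable); 192.168.26.32/27 (15 hosts, 30 usable); 192.168.26.64/28 (8 hosts, 14 usable)


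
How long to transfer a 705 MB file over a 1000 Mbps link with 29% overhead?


Effective throughput = 1000 * (1 - 29/100) = 710 Mbps
File size in Mb = 705 * 8 = 5640 Mb
Time = 5640 / 710
Time = 7.9437 seconds


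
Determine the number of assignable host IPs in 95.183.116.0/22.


Host bits = 32 - 22 = 10
Total addresses = 2^10 = 1024
Usable = total - 2 (network and broadcast)
Usable hosts: 1022


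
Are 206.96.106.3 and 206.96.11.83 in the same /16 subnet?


Mask: 255.255.0.0
206.96.106.3 AND mask = 206.96.0.0
206.96.11.83 AND mask = 206.96.0.0
Yes, same subnet (206.96.0.0)


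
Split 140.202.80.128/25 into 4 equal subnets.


New prefix = 25 + 2 = 27
Each subnet has 32 addresses
  140.202.80.128/27
  140.202.80.160/27
  140.202.80.192/27
  140.202.80.224/27
Subnets: 140.202.80.128/27, 140.202.80.160/27, 140.202.80.192/27, 140.202.80.224/27


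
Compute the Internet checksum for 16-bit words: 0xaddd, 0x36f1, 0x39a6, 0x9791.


Sum all words (with carry folding):
+ 0xaddd = 0xaddd
+ 0x36f1 = 0xe4ce
+ 0x39a6 = 0x1e75
+ 0x9791 = 0xb606
One's complement: ~0xb606
Checksum = 0x49f9


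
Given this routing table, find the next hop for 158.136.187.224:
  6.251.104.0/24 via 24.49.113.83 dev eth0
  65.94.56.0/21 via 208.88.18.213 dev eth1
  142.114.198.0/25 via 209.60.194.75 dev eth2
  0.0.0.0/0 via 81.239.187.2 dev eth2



Longest prefix match for 158.136.187.224:
  /24 6.251.104.0: no
  /21 65.94.56.0: no
  /25 142.114.198.0: no
  /0 0.0.0.0: MATCH
Selected: next-hop 81.239.187.2 via eth2 (matched /0)


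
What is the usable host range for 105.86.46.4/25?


Network: 105.86.46.0
Broadcast: 105.86.46.127
First usable = network + 1
Last usable = broadcast - 1
Range: 105.86.46.1 to 105.86.46.126


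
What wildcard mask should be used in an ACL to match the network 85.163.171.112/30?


Subnet mask: 255.255.255.252
Wildcard = 255.255.255.255 - subnet mask
255 - 255 = 0
255 - 255 = 0
255 - 255 = 0
255 - 252 = 3
Wildcard: 0.0.0.3


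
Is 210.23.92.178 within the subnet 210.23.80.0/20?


Subnet network: 210.23.80.0
Test IP AND mask: 210.23.80.0
Yes, 210.23.92.178 is in 210.23.80.0/20


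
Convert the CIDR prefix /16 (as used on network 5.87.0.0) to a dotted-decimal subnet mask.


/16 means 16 network bits, 16 host bits
Binary: 11111111111111110000000000000000
Mask: 255.255.0.0


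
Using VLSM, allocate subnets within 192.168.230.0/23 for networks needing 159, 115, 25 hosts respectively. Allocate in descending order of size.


159 hosts -> /24 (254 usable): 192.168.230.0/24
115 hosts -> /25 (126 usable): 192.168.231.0/25
25 hosts -> /27 (30 usable): 192.168.231.128/27
Allocation: 192.168.230.0/24 (159 hosts, 254 usable); 192.168.231.0/25 (115 hosts, 126 usable); 192.168.231.128/27 (25 hosts, 30 usable)


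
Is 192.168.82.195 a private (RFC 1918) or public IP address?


RFC 1918 private ranges:
  10.0.0.0/8 (10.0.0.0 - 10.255.255.255)
  172.16.0.0/12 (172.16.0.0 - 172.31.255.255)
  192.168.0.0/16 (192.168.0.0 - 192.168.255.255)
Private (in 192.168.0.0/16)


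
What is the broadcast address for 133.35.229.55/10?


Network: 133.0.0.0/10
Host bits = 22
Set all host bits to 1:
Broadcast: 133.63.255.255


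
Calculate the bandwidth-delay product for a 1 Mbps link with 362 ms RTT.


BDP = bandwidth * RTT
= 1 Mbps * 362 ms
= 1 * 1e6 * 362 / 1000 bits
= 362000 bits
= 45250 bytes
= 44.1895 KB
BDP = 362000 bits (45250 bytes)


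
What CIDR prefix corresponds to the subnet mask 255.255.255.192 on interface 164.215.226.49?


Binary: 11111111.11111111.11111111.11000000
Count leading 1s
Prefix: /26


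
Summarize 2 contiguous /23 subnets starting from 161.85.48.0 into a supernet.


Original prefix: /23
Number of subnets: 2 = 2^1
New prefix = 23 - 1 = 22
Supernet: 161.85.48.0/22


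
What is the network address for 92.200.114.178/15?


IP:   01011100.11001000.01110010.10110010
Mask: 11111111.11111110.00000000.00000000
AND operation:
Net:  01011100.11001000.00000000.00000000
Network: 92.200.0.0/15


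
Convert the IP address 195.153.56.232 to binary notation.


195 = 11000011
153 = 10011001
56 = 00111000
232 = 11101000
Binary: 11000011.10011001.00111000.11101000


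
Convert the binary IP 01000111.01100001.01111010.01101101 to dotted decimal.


01000111 = 71
01100001 = 97
01111010 = 122
01101101 = 109
IP: 71.97.122.109


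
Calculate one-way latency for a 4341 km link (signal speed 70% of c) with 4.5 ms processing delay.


Speed = 0.7 * 3e5 km/s = 210000 km/s
Propagation delay = 4341 / 210000 = 0.0207 s = 20.6714 ms
Processing delay = 4.5 ms
Total one-way latency = 25.1714 ms


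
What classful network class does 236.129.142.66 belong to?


First octet: 236
Binary: 11101100
1110xxxx -> Class D (224-239)
Class D (multicast), default mask N/A


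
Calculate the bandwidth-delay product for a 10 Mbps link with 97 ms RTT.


BDP = bandwidth * RTT
= 10 Mbps * 97 ms
= 10 * 1e6 * 97 / 1000 bits
= 970000 bits
= 121250 bytes
= 118.4082 KB
BDP = 970000 bits (121250 bytes)


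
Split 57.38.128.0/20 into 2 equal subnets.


New prefix = 20 + 1 = 21
Each subnet has 2048 addresses
  57.38.128.0/21
  57.38.136.0/21
Subnets: 57.38.128.0/21, 57.38.136.0/21


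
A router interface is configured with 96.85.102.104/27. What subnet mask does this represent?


/27 means 27 network bits, 5 host bits
Binary: 11111111111111111111111111100000
Mask: 255.255.255.224


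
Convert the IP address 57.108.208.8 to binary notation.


57 = 00111001
108 = 01101100
208 = 11010000
8 = 00001000
Binary: 00111001.01101100.11010000.00001000


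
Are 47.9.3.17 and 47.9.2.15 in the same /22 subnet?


Mask: 255.255.252.0
47.9.3.17 AND mask = 47.9.0.0
47.9.2.15 AND mask = 47.9.0.0
Yes, same subnet (47.9.0.0)


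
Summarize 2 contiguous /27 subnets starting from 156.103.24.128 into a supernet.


Original prefix: /27
Number of subnets: 2 = 2^1
New prefix = 27 - 1 = 26
Supernet: 156.103.24.128/26


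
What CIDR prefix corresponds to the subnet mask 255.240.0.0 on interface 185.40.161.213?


Binary: 11111111.11110000.00000000.00000000
Count leading 1s
Prefix: /12


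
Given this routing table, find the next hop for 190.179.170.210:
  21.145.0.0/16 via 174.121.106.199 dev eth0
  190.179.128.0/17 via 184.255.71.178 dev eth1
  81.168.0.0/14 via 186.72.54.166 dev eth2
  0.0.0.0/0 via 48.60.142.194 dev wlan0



Longest prefix match for 190.179.170.210:
  /16 21.145.0.0: no
  /17 190.179.128.0: MATCH
  /14 81.168.0.0: no
  /0 0.0.0.0: MATCH
Selected: next-hop 184.255.71.178 via eth1 (matched /17)


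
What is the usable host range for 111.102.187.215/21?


Network: 111.102.184.0
Broadcast: 111.102.191.255
First usable = network + 1
Last usable = broadcast - 1
Range: 111.102.184.1 to 111.102.191.254


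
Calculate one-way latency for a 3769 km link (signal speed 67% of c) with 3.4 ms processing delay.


Speed = 0.67 * 3e5 km/s = 201000 km/s
Propagation delay = 3769 / 201000 = 0.0188 s = 18.7512 ms
Processing delay = 3.4 ms
Total one-way latency = 22.1512 ms


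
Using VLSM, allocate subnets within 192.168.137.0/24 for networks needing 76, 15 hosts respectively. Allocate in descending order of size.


76 hosts -> /25 (126 usable): 192.168.137.0/25
15 hosts -> /27 (30 usable): 192.168.137.128/27
Allocation: 192.168.137.0/25 (76 hosts, 126 usable); 192.168.137.128/27 (15 hosts, 30 usable)


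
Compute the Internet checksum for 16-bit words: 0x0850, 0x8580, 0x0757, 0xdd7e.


Sum all words (with carry folding):
+ 0x0850 = 0x0850
+ 0x8580 = 0x8dd0
+ 0x0757 = 0x9527
+ 0xdd7e = 0x72a6
One's complement: ~0x72a6
Checksum = 0x8d59
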